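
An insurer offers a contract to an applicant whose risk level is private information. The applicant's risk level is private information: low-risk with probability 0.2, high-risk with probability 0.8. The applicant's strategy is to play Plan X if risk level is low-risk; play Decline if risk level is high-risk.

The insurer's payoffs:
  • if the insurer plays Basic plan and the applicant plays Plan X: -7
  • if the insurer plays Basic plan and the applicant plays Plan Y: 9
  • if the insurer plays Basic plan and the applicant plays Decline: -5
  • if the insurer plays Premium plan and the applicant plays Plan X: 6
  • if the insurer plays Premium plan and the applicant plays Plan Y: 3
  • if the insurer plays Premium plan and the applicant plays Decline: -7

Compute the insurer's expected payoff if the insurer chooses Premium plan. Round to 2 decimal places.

Take the expectation over the applicant's risk level, weighting each type's action by its prior probability.
E[Premium plan] = 0.2·6 + 0.8·(-7) = 1.2 + (-5.6) = -4.4

-4.40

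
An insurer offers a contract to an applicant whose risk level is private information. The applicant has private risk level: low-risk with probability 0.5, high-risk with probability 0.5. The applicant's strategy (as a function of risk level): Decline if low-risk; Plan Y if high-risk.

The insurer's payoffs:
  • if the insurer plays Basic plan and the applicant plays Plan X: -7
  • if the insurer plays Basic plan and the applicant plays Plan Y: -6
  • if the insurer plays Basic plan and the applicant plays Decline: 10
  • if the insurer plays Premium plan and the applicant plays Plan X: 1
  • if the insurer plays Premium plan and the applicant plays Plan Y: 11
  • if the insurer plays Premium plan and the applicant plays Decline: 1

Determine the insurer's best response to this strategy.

Premium plan

E[Basic plan] = 0.5·(10) + 0.5·(-6) = 2
E[Premium plan] = 0.5·(1) + 0.5·(11) = 6
Best response: Premium plan (6 is the largest).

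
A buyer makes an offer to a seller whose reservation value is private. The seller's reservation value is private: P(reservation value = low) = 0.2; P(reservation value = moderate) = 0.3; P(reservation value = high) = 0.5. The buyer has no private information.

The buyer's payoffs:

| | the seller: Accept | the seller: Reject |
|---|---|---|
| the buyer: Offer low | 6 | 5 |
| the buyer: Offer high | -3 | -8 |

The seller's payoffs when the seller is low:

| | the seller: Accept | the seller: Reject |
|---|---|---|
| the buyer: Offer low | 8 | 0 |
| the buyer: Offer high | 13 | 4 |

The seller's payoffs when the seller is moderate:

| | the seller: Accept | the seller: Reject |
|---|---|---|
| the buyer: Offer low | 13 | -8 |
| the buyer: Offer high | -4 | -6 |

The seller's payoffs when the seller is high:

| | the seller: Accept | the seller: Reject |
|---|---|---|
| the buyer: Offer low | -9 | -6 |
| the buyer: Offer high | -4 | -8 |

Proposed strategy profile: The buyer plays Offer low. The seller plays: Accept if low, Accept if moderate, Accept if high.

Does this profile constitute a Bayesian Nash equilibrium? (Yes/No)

No

The buyer plays Offer low: E[Offer low] = 0.2·(6) + 0.3·(6) + 0.5·(6) = 6; E[Offer high] = -3. Best-responding. ✓
The seller (reservation value low), facing Offer low: Accept gives 8, Reject gives 0. Proposed Accept is best. ✓
The seller (reservation value moderate), facing Offer low: Accept gives 13, Reject gives -8. Proposed Accept is best. ✓
The seller (reservation value high), facing Offer low: Accept gives -9, Reject gives -6. Proposed Accept is not best — profitable deviation exists. ✗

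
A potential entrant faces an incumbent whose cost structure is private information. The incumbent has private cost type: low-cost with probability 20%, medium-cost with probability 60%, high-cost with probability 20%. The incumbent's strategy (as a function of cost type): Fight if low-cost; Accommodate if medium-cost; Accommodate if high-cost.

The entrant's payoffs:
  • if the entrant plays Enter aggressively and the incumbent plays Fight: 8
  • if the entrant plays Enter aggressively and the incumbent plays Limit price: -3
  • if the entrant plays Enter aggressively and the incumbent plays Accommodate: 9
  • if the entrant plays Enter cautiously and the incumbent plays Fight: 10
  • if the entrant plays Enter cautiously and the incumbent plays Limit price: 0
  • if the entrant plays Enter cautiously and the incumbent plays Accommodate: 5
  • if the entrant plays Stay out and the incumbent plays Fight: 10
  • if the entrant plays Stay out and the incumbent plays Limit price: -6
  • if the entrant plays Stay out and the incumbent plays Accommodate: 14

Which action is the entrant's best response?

Stay out

E[Enter aggressively] = 0.2·(8) + 0.6·(9) + 0.2·(9) = 8.8
E[Enter cautiously] = 0.2·(10) + 0.6·(5) + 0.2·(5) = 6
E[Stay out] = 0.2·(10) + 0.6·(14) + 0.2·(14) = 13.2
Best response: Stay out (13.2 is the largest).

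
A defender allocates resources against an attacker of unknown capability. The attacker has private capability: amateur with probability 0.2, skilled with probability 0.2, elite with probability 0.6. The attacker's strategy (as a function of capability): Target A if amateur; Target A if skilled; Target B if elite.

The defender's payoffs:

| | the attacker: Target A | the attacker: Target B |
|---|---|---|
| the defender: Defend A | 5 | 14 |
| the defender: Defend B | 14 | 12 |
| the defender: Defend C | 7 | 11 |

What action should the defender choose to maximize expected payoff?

Compute the defender's expected payoff for each action, taking the expectation over the attacker's type.
E[Defend A] = 0.2·(5) + 0.2·(5) + 0.6·(14) = 10.4
E[Defend B] = 0.2·(14) + 0.2·(14) + 0.6·(12) = 12.8
E[Defend C] = 0.2·(7) + 0.2·(7) + 0.6·(11) = 9.4
Best response: Defend B (12.8 is the largest).

Defend B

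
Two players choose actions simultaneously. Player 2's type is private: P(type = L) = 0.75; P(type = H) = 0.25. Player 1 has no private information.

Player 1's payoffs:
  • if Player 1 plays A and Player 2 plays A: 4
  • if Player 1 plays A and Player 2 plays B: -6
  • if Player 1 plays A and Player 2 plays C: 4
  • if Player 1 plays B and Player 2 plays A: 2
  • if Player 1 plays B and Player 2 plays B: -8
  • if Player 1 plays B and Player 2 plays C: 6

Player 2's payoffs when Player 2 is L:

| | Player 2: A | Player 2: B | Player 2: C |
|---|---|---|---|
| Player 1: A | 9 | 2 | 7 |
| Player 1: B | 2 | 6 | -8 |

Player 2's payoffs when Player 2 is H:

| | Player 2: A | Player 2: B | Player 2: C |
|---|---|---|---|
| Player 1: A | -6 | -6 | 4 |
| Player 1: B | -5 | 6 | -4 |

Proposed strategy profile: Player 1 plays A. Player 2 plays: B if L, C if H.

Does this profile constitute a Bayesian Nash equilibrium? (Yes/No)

Player 1 plays A: E[A] = 0.75·(-6) + 0.25·(4) = -3.5; E[B] = -4.5. Best-responding. ✓
Player 2 (type L), facing A: A gives 9, B gives 2, C gives 7. Proposed B is not best — profitable deviation exists. ✗
Player 2 (type H), facing A: A gives -6, B gives -6, C gives 4. Proposed C is best. ✓

No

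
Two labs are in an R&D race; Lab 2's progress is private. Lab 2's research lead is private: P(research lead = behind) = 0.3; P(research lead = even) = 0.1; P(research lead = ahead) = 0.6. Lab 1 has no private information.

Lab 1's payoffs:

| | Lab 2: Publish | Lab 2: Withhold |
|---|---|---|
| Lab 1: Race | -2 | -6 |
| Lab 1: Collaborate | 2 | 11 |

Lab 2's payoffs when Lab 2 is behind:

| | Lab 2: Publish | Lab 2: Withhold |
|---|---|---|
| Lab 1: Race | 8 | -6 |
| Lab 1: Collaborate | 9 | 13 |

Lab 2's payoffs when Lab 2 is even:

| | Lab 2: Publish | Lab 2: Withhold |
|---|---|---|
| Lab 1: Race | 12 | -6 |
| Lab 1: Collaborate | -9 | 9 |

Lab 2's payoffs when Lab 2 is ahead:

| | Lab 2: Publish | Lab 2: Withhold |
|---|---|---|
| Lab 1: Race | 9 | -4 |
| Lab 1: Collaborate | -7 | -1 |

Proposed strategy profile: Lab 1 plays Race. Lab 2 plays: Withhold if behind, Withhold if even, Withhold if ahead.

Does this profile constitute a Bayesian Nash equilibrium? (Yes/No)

No

A profile is a BNE iff every type of every player is best-responding given beliefs about the other side.
Lab 1 plays Race: E[Race] = 0.3·(-6) + 0.1·(-6) + 0.6·(-6) = -6; E[Collaborate] = 11. Not best-responding. ✗
Lab 2 (research lead behind), facing Race: Publish gives 8, Withhold gives -6. Proposed Withhold is not best — profitable deviation exists. ✗
Lab 2 (research lead even), facing Race: Publish gives 12, Withhold gives -6. Proposed Withhold is not best — profitable deviation exists. ✗
Lab 2 (research lead ahead), facing Race: Publish gives 9, Withhold gives -4. Proposed Withhold is not best — profitable deviation exists. ✗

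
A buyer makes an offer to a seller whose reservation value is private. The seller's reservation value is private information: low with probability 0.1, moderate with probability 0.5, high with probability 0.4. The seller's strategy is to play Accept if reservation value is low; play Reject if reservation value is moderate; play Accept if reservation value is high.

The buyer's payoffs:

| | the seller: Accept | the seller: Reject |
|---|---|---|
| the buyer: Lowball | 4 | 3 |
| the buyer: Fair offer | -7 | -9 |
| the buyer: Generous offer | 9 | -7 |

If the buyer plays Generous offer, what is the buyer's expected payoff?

E[Generous offer] = 0.1·9 + 0.5·(-7) + 0.4·9 = 0.9 + (-3.5) + 3.6 = 1

1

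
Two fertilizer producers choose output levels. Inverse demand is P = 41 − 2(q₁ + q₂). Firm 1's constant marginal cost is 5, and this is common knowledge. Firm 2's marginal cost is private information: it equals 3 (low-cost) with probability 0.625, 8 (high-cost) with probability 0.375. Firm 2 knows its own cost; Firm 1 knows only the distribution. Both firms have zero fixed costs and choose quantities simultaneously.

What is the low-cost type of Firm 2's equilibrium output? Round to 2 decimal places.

6.51

Each type of Firm 2 best-responds to q₁; Firm 1 best-responds to the expected q₂ over Firm 2's types.
Firm 2 with cost c maximizes (41 − 2(q₁+q₂) − c)·q₂, giving q₂(c) = (41 − c − 2q₁)/4.
E[c₂] = 0.625·3 + 0.375·8 = 4.875
Firm 1's FOC against E[q₂] yields q₁ = (41 − 2·5 + E[c₂])/6 = (41 − 10 + 4.875)/6 = 5.97917.
q₂(low-cost) = (41 − 3 − 2·5.97917)/4 = 6.51042.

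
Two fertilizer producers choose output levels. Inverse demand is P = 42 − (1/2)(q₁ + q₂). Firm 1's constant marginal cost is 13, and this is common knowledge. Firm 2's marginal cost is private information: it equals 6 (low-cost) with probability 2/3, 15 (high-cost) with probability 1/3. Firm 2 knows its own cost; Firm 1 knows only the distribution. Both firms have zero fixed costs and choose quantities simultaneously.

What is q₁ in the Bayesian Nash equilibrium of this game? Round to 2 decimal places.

16.67

Type-c best response for Firm 2: q₂(c) = (42 − c) − q₁/2.
Firm 1 maximizes expected profit; its first-order condition is 42 − q₁ − (1/2)E[q₂] − 13 = 0.
Substituting E[q₂] and solving: E[c₂] = 9, so q₁ = (42 − 2·13 + 9)/(3/2) = 16.6667.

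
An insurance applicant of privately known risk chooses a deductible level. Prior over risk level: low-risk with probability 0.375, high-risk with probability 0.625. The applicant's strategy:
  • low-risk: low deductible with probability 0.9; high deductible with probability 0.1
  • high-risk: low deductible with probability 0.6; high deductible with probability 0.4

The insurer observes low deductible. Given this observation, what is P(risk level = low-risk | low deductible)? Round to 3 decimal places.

P(low deductible) = 0.375·0.9 + 0.625·0.6 = 0.7125
P(low-risk | low deductible) = (0.375·0.9) / 0.7125 = 0.3375 / 0.7125 = 0.473684

0.474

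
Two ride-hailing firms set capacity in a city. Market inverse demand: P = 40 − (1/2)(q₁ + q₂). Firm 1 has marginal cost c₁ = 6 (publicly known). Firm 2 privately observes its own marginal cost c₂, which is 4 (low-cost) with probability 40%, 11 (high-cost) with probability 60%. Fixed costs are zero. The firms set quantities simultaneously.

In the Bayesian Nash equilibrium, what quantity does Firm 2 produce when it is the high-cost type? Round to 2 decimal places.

Each type of Firm 2 best-responds to q₁; Firm 1 best-responds to the expected q₂ over Firm 2's types.
Firm 2 with cost c maximizes (40 − (1/2)(q₁+q₂) − c)·q₂, giving q₂(c) = (40 − c − (1/2)q₁).
E[c₂] = 0.4·4 + 0.6·11 = 8.2
Firm 1's FOC against E[q₂] yields q₁ = (40 − 2·6 + E[c₂])/(3/2) = (40 − 12 + 8.2)/(3/2) = 24.1333.
q₂(high-cost) = (40 − 11 − (1/2)·24.1333) = 16.9333.

16.93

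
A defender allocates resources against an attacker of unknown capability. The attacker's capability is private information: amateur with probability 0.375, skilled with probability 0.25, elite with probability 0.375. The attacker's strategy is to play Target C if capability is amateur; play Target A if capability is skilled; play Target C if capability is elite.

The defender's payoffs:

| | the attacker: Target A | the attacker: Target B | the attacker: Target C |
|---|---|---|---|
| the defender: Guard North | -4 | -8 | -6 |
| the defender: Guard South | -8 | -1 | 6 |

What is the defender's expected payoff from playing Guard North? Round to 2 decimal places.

E[Guard North] = 0.375·(-6) + 0.25·(-4) + 0.375·(-6) = (-2.25) + (-1) + (-2.25) = -5.5

-5.50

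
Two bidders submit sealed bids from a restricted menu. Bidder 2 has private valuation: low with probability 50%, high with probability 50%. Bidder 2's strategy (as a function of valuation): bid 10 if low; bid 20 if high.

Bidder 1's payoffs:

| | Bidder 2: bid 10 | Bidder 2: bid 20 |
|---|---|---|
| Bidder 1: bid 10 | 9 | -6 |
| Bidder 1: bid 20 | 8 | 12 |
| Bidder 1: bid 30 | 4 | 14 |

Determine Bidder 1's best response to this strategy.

E[bid 10] = 0.5·(9) + 0.5·(-6) = 1.5
E[bid 20] = 0.5·(8) + 0.5·(12) = 10
E[bid 30] = 0.5·(4) + 0.5·(14) = 9
Best response: bid 20 (10 is the largest).

bid 20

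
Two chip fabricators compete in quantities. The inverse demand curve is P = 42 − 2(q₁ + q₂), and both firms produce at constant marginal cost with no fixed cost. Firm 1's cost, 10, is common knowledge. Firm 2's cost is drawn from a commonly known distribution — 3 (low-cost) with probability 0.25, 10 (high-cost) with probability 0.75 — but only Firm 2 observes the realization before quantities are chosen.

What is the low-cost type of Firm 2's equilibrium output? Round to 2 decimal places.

Type-c best response for Firm 2: q₂(c) = (42 − c)/4 − q₁/2.
Firm 1 maximizes expected profit; its first-order condition is 42 − 4q₁ − 2E[q₂] − 10 = 0.
Substituting E[q₂] and solving: E[c₂] = 8.25, so q₁ = (42 − 2·10 + 8.25)/6 = 5.04167.
q₂(low-cost) = (42 − 3 − 2·5.04167)/4 = 7.22917.

7.23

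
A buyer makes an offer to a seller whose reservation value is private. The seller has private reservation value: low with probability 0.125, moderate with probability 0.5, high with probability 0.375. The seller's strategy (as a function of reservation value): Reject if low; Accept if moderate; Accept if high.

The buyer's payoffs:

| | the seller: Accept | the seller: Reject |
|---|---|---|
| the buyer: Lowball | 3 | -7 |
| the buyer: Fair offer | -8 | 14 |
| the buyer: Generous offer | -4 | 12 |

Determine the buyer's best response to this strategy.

Lowball

E[Lowball] = 0.125·(-7) + 0.5·(3) + 0.375·(3) = 1.75
E[Fair offer] = 0.125·(14) + 0.5·(-8) + 0.375·(-8) = -5.25
E[Generous offer] = 0.125·(12) + 0.5·(-4) + 0.375·(-4) = -2
Best response: Lowball (1.75 is the largest).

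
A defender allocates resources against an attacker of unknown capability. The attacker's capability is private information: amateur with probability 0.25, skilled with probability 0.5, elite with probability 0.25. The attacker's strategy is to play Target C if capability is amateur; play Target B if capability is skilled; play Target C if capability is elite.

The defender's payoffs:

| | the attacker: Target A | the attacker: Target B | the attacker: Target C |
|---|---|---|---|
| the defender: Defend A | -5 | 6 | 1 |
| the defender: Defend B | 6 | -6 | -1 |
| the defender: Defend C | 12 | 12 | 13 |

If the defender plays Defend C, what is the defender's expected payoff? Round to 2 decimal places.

E[Defend C] = 0.25·13 + 0.5·12 + 0.25·13 = 3.25 + 6 + 3.25 = 12.5

12.50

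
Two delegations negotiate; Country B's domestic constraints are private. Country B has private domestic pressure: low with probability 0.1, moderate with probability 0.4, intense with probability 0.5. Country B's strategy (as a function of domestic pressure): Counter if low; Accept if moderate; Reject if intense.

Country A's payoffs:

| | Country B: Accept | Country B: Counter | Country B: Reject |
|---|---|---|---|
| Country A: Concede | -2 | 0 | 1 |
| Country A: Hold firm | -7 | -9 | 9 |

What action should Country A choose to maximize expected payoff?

E[Concede] = 0.1·(0) + 0.4·(-2) + 0.5·(1) = -0.3
E[Hold firm] = 0.1·(-9) + 0.4·(-7) + 0.5·(9) = 0.8
Best response: Hold firm (0.8 is the largest).

Hold firm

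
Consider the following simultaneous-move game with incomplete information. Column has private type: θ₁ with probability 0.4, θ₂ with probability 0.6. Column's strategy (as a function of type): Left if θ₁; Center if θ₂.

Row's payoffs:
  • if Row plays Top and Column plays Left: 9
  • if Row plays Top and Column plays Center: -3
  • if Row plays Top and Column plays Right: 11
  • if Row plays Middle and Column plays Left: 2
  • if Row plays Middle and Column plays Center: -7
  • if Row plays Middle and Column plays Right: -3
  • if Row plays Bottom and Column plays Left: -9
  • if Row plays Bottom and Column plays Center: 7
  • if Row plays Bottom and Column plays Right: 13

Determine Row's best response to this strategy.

Top

E[Top] = 0.4·(9) + 0.6·(-3) = 1.8
E[Middle] = 0.4·(2) + 0.6·(-7) = -3.4
E[Bottom] = 0.4·(-9) + 0.6·(7) = 0.6
Best response: Top (1.8 is the largest).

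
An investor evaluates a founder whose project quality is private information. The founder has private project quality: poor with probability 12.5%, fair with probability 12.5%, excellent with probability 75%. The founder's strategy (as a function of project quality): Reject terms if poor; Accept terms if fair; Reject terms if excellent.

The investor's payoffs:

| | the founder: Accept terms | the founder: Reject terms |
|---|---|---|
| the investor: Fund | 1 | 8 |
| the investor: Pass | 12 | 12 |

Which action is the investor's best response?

Pass

E[Fund] = 0.125·(8) + 0.125·(1) + 0.75·(8) = 7.125
E[Pass] = 0.125·(12) + 0.125·(12) + 0.75·(12) = 12
Best response: Pass (12 is the largest).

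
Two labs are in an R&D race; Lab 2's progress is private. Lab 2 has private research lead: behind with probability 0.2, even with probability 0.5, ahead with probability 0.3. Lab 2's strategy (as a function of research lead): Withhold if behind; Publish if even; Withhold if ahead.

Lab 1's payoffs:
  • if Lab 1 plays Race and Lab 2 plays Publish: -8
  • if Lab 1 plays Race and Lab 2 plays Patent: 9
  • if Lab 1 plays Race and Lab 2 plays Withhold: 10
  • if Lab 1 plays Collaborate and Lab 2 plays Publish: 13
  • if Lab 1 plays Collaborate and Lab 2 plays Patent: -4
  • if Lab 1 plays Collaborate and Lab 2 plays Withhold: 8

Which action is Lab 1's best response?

E[Race] = 0.2·(10) + 0.5·(-8) + 0.3·(10) = 1
E[Collaborate] = 0.2·(8) + 0.5·(13) + 0.3·(8) = 10.5
Best response: Collaborate (10.5 is the largest).

Collaborate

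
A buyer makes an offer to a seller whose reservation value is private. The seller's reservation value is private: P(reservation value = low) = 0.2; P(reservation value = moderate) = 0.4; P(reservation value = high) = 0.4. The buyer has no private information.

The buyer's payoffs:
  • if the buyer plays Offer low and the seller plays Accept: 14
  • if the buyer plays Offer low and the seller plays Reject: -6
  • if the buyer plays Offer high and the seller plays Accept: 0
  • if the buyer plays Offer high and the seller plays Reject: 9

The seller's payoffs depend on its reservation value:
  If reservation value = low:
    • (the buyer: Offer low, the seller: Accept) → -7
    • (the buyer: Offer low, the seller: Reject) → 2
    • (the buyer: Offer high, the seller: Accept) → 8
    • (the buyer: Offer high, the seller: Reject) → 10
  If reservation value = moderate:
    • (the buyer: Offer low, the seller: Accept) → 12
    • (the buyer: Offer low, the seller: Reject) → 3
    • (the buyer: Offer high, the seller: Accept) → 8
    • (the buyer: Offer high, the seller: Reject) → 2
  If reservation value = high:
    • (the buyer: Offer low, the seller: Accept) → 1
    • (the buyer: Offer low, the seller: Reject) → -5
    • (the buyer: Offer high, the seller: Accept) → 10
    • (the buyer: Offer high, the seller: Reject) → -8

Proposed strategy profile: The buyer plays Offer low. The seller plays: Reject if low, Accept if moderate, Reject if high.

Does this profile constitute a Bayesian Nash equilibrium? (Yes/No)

No

A profile is a BNE iff every type of every player is best-responding given beliefs about the other side.
The buyer plays Offer low: E[Offer low] = 0.2·(-6) + 0.4·(14) + 0.4·(-6) = 2; E[Offer high] = 5.4. Not best-responding. ✗
The seller (reservation value low), facing Offer low: Accept gives -7, Reject gives 2. Proposed Reject is best. ✓
The seller (reservation value moderate), facing Offer low: Accept gives 12, Reject gives 3. Proposed Accept is best. ✓
The seller (reservation value high), facing Offer low: Accept gives 1, Reject gives -5. Proposed Reject is not best — profitable deviation exists. ✗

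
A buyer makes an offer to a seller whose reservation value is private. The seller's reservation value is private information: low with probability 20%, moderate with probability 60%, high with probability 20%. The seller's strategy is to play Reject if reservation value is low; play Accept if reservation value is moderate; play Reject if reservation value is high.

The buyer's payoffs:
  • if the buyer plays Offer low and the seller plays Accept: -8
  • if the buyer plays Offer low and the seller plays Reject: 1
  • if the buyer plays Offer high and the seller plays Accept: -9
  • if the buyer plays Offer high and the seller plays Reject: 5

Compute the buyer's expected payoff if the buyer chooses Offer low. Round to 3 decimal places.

-4.400

Take the expectation over the seller's reservation value, weighting each type's action by its prior probability.
E[Offer low] = 0.2·1 + 0.6·(-8) + 0.2·1 = 0.2 + (-4.8) + 0.2 = -4.4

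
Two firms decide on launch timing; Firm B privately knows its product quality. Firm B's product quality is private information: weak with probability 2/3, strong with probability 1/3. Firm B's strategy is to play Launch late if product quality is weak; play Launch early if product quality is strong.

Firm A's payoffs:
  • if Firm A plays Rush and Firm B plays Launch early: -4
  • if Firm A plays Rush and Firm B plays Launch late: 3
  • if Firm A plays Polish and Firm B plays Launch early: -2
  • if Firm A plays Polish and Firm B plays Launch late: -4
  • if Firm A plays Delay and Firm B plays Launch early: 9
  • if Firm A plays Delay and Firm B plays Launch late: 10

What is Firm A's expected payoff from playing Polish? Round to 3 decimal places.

E[Polish] = 2/3·(-4) + 1/3·(-2) = (-8/3) + (-2/3) = -10/3

-3.333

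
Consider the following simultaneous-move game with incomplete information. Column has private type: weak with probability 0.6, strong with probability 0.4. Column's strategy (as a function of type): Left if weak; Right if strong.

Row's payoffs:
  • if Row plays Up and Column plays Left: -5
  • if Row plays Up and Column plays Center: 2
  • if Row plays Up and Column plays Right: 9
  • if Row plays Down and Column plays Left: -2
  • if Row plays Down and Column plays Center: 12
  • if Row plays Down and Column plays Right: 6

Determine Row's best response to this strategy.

E[Up] = 0.6·(-5) + 0.4·(9) = 0.6
E[Down] = 0.6·(-2) + 0.4·(6) = 1.2
Best response: Down (1.2 is the largest).

Down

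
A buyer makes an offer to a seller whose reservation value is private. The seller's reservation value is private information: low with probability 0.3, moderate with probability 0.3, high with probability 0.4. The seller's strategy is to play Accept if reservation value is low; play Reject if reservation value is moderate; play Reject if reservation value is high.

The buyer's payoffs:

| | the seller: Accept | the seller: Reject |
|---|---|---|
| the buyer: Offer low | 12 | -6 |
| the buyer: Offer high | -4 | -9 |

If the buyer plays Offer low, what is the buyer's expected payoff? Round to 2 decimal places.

-0.60

E[Offer low] = 0.3·12 + 0.3·(-6) + 0.4·(-6) = 3.6 + (-1.8) + (-2.4) = -0.6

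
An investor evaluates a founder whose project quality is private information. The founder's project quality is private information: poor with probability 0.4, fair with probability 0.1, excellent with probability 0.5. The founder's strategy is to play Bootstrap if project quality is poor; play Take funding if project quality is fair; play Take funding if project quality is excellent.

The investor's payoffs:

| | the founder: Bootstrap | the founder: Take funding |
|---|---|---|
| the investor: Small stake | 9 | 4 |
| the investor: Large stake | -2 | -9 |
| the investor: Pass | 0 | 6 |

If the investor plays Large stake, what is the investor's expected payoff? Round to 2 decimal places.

Take the expectation over the founder's project quality, weighting each type's action by its prior probability.
E[Large stake] = 0.4·(-2) + 0.1·(-9) + 0.5·(-9) = (-0.8) + (-0.9) + (-4.5) = -6.2

-6.20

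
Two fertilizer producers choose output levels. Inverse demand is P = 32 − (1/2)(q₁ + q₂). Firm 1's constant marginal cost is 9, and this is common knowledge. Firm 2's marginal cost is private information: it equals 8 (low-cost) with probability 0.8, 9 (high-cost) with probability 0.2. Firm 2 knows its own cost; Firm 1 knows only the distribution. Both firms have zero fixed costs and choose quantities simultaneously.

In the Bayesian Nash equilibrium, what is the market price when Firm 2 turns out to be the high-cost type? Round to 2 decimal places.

Type-c best response for Firm 2: q₂(c) = (32 − c) − q₁/2.
Firm 1 maximizes expected profit; its first-order condition is 32 − q₁ − (1/2)E[q₂] − 9 = 0.
Substituting E[q₂] and solving: E[c₂] = 8.2, so q₁ = (32 − 2·9 + 8.2)/(3/2) = 14.8.
q₂(high-cost) = 15.6, so P = 32 − (1/2)·(14.8 + 15.6) = 16.8.

16.80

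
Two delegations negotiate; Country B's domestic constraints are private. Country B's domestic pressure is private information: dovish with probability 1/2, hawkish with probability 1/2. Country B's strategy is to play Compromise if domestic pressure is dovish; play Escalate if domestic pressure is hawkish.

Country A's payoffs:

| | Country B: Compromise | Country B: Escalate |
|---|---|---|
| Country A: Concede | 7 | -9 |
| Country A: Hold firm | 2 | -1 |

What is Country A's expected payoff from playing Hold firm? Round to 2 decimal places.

0.50

Take the expectation over Country B's domestic pressure, weighting each type's action by its prior probability.
E[Hold firm] = 1/2·2 + 1/2·(-1) = 1 + (-1/2) = 1/2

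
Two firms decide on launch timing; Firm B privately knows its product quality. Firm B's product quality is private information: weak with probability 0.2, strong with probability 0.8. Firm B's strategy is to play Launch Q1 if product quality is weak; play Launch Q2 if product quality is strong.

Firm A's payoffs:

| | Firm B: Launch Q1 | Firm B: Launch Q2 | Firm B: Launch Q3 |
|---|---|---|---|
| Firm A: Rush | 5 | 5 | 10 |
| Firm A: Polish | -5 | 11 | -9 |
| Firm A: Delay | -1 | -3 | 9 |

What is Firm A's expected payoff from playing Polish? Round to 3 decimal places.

Take the expectation over Firm B's product quality, weighting each type's action by its prior probability.
E[Polish] = 0.2·(-5) + 0.8·11 = (-1) + 8.8 = 7.8

7.800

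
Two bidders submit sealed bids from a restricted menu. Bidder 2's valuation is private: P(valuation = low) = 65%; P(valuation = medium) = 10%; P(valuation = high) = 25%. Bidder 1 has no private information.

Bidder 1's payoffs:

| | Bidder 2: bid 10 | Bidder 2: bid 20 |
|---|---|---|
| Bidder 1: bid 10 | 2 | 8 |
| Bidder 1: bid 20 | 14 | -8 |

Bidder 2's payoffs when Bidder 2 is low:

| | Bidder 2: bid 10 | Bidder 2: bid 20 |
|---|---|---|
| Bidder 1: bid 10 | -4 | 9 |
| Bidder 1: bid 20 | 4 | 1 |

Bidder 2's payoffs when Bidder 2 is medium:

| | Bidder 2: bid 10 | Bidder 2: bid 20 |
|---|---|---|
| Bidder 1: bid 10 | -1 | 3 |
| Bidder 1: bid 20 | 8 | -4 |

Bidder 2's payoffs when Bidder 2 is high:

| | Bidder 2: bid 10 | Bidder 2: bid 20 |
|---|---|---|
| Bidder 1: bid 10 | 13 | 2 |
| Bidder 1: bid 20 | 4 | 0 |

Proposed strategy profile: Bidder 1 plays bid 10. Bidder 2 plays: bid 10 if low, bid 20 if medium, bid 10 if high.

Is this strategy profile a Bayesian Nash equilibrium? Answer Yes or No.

No

Bidder 1 plays bid 10: E[bid 10] = 0.65·(2) + 0.1·(8) + 0.25·(2) = 2.6; E[bid 20] = 11.8. Not best-responding. ✗
Bidder 2 (valuation low), facing bid 10: bid 10 gives -4, bid 20 gives 9. Proposed bid 10 is not best — profitable deviation exists. ✗
Bidder 2 (valuation medium), facing bid 10: bid 10 gives -1, bid 20 gives 3. Proposed bid 20 is best. ✓
Bidder 2 (valuation high), facing bid 10: bid 10 gives 13, bid 20 gives 2. Proposed bid 10 is best. ✓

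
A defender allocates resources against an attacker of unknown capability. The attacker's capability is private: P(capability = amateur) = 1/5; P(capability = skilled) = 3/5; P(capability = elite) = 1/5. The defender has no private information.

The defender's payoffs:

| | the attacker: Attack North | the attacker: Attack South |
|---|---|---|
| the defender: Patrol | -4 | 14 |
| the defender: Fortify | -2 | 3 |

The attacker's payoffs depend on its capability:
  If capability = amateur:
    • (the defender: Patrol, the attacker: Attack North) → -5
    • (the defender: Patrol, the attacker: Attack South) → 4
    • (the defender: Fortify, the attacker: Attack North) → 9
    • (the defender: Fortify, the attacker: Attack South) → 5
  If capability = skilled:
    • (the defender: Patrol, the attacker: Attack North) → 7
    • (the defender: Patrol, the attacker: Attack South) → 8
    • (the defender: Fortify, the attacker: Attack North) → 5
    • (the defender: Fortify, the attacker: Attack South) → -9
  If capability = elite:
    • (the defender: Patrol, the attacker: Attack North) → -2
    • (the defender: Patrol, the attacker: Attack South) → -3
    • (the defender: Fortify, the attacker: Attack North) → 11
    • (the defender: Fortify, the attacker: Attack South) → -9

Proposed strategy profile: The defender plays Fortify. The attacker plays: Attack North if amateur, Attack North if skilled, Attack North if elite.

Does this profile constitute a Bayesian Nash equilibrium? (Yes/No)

Yes

A profile is a BNE iff every type of every player is best-responding given beliefs about the other side.
The defender plays Fortify: E[Fortify] = 1/5·(-2) + 3/5·(-2) + 1/5·(-2) = -2; E[Patrol] = -4. Best-responding. ✓
The attacker (capability amateur), facing Fortify: Attack North gives 9, Attack South gives 5. Proposed Attack North is best. ✓
The attacker (capability skilled), facing Fortify: Attack North gives 5, Attack South gives -9. Proposed Attack North is best. ✓
The attacker (capability elite), facing Fortify: Attack North gives 11, Attack South gives -9. Proposed Attack North is best. ✓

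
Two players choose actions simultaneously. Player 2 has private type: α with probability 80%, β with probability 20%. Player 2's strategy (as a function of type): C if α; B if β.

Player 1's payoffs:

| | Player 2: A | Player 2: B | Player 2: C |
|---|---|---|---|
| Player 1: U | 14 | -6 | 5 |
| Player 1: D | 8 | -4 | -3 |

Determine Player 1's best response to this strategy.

E[U] = 0.8·(5) + 0.2·(-6) = 2.8
E[D] = 0.8·(-3) + 0.2·(-4) = -3.2
Best response: U (2.8 is the largest).

U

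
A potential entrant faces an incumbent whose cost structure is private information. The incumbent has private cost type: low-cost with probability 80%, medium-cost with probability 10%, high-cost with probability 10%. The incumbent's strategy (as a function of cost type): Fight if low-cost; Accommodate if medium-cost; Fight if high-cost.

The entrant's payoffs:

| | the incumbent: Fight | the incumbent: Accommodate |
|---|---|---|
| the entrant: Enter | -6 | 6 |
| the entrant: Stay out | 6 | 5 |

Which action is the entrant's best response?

E[Enter] = 0.8·(-6) + 0.1·(6) + 0.1·(-6) = -4.8
E[Stay out] = 0.8·(6) + 0.1·(5) + 0.1·(6) = 5.9
Best response: Stay out (5.9 is the largest).

Stay out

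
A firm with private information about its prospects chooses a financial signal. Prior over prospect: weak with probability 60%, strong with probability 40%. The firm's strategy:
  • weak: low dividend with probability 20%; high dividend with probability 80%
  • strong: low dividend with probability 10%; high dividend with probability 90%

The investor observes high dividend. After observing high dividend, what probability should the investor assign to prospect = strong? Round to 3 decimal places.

0.429

P(high dividend) = 0.6·0.8 + 0.4·0.9 = 0.84
P(strong | high dividend) = (0.4·0.9) / 0.84 = 0.36 / 0.84 = 0.428571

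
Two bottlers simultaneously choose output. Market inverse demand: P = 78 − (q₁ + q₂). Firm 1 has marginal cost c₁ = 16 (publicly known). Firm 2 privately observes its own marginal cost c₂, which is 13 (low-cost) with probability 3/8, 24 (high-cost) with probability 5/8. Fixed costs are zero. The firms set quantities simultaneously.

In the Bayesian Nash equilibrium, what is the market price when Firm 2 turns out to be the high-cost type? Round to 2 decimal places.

40.02

Firm 2 with cost c maximizes (78 − (q₁+q₂) − c)·q₂, giving q₂(c) = (78 − c − q₁)/2.
E[c₂] = 3/8·13 + 5/8·24 = 19.875
Firm 1's FOC against E[q₂] yields q₁ = (78 − 2·16 + E[c₂])/3 = (78 − 32 + 19.875)/3 = 21.9583.
q₂(high-cost) = 16.0208, so P = 78 − (21.9583 + 16.0208) = 40.0208.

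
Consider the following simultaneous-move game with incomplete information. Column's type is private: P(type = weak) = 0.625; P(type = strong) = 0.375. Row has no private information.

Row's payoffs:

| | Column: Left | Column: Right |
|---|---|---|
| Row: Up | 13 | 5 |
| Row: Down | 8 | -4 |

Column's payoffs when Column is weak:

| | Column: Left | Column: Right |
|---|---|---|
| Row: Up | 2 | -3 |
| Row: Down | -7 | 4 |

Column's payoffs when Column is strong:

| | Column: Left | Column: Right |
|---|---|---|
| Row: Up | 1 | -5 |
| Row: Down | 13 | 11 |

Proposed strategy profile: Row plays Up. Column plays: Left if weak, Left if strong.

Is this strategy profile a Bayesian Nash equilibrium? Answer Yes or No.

Row plays Up: E[Up] = 0.625·(13) + 0.375·(13) = 13; E[Down] = 8. Best-responding. ✓
Column (type weak), facing Up: Left gives 2, Right gives -3. Proposed Left is best. ✓
Column (type strong), facing Up: Left gives 1, Right gives -5. Proposed Left is best. ✓

Yes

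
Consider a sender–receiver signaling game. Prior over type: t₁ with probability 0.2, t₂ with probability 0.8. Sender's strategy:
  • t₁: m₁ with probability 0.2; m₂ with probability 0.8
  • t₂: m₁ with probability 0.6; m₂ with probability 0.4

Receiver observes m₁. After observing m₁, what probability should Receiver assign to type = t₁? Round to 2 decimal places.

P(m₁) = 0.2·0.2 + 0.8·0.6 = 0.52
P(t₁ | m₁) = (0.2·0.2) / 0.52 = 0.04 / 0.52 = 0.0769231

0.08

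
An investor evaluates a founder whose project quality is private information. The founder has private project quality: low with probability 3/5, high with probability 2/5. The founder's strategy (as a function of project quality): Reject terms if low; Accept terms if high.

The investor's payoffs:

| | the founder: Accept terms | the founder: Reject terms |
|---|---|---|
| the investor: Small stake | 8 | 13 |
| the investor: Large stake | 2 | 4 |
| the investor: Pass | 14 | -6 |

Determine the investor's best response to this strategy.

Small stake

E[Small stake] = 3/5·(13) + 2/5·(8) = 11
E[Large stake] = 3/5·(4) + 2/5·(2) = 16/5
E[Pass] = 3/5·(-6) + 2/5·(14) = 2
Best response: Small stake (11 is the largest).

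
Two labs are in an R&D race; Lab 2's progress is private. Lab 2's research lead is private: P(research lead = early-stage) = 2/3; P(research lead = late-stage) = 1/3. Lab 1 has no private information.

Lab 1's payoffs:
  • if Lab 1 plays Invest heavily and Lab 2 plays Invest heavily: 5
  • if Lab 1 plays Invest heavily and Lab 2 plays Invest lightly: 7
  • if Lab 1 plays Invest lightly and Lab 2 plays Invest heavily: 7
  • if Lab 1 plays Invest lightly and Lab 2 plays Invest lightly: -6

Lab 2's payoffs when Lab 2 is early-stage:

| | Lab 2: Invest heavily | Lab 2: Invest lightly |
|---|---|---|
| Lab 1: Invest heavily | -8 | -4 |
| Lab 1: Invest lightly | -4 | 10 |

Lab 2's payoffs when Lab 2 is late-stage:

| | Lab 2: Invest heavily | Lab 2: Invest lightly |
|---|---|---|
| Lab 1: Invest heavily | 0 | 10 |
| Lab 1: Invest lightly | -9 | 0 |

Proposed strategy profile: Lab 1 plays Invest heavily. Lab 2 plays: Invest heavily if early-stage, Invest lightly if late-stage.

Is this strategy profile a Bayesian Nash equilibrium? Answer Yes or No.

No

Lab 1 plays Invest heavily: E[Invest heavily] = 2/3·(5) + 1/3·(7) = 17/3; E[Invest lightly] = 8/3. Best-responding. ✓
Lab 2 (research lead early-stage), facing Invest heavily: Invest heavily gives -8, Invest lightly gives -4. Proposed Invest heavily is not best — profitable deviation exists. ✗
Lab 2 (research lead late-stage), facing Invest heavily: Invest heavily gives 0, Invest lightly gives 10. Proposed Invest lightly is best. ✓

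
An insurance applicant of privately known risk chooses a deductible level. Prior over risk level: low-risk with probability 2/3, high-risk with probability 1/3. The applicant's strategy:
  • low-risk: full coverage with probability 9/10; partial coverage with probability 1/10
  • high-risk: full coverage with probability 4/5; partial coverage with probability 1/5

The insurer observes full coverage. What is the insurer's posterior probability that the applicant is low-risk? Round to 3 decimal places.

P(full coverage) = (2/3)·(9/10) + (1/3)·(4/5) = 13/15
P(low-risk | full coverage) = ((2/3)·(9/10)) / (13/15) = (3/5) / (13/15) = 9/13

0.692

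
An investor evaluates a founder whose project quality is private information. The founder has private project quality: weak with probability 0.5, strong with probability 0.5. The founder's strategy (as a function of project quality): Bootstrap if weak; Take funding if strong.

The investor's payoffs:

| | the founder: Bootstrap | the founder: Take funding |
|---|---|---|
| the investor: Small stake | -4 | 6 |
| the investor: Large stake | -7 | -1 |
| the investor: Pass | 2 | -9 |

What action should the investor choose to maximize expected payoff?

Small stake

E[Small stake] = 0.5·(-4) + 0.5·(6) = 1
E[Large stake] = 0.5·(-7) + 0.5·(-1) = -4
E[Pass] = 0.5·(2) + 0.5·(-9) = -3.5
Best response: Small stake (1 is the largest).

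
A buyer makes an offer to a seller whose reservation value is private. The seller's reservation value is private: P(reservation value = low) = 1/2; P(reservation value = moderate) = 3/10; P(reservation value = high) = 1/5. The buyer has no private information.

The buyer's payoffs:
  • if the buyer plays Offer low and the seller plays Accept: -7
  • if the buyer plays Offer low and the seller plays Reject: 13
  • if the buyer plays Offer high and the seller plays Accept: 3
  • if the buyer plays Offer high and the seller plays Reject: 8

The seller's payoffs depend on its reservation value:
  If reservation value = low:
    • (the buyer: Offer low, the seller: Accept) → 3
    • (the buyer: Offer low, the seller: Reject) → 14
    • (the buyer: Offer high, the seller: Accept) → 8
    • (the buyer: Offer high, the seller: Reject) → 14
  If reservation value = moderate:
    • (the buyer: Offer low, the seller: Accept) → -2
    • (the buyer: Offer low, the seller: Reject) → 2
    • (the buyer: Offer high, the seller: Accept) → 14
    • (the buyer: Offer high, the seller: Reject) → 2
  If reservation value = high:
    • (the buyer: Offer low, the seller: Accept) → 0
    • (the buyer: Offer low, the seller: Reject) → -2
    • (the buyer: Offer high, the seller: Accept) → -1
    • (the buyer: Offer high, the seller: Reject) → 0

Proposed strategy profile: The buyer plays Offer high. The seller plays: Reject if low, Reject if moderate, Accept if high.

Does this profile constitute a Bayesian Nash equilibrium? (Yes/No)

No

The buyer plays Offer high: E[Offer high] = 1/2·(8) + 3/10·(8) + 1/5·(3) = 7; E[Offer low] = 9. Not best-responding. ✗
The seller (reservation value low), facing Offer high: Accept gives 8, Reject gives 14. Proposed Reject is best. ✓
The seller (reservation value moderate), facing Offer high: Accept gives 14, Reject gives 2. Proposed Reject is not best — profitable deviation exists. ✗
The seller (reservation value high), facing Offer high: Accept gives -1, Reject gives 0. Proposed Accept is not best — profitable deviation exists. ✗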